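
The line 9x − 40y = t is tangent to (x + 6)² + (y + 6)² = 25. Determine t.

Tangency holds when the distance from the centre (−6, −6) to the line equals the radius 5:
|9·(−6) − 40·(−6) − t| / √1681 = 5
|t − (186)| = 5·41, so t = 391 or t = −19.

t = −19 or t = 391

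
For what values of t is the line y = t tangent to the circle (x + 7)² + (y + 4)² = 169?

For a tangent, require d(centre, line) = r = 13.
|0·(−7) + 1·(−4) − t| / √1 = 13
|t − (−4)| = 13, so t = 9 or t = −17.

t = −17 or t = 9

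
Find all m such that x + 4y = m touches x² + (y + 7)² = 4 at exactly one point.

m = −28 ± 2√17

The line touches the circle iff its distance from (0, −7) is 2:
|1·0 + 4·(−7) − m| / √17 = 2
|m − (−28)| = 2√17.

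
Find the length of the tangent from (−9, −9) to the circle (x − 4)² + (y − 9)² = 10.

√483

The centre is (4, 9) and r = √10. The square of the distance from P to the centre is 169 + 324 = 493.
By the tangent–radius right angle, tangent length = √(|PO|² − r²) = √483.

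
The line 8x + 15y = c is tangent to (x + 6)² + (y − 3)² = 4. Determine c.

The line touches the circle iff its distance from (−6, 3) is 2:
|8·(−6) + 15·3 − c| / √289 = 2
|c − (−3)| = 2·17, so c = 31 or c = −37.

c = −37 or c = 31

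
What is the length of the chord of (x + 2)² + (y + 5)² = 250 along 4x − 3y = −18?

30

Centre (−2, −5), r² = 250. Perpendicular distance d from centre to line = |25| / √25 = 25/√25.
Half the chord is √(r² − d²) = √(225), so the full chord is 30.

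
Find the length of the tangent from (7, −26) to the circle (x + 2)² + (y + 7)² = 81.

19

The centre is (−2, −7) and r = 9. The square of the distance from P to the centre is 81 + 361 = 442.
Power of the point: PT² = |PO|² − r² = 361, so PT = 19.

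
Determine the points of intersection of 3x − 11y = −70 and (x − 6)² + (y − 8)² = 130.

Substitute y = (70 + 3x)/11:
130x² − 1560x − 11050 = 0  ⟹  x² − 12x − 85 = 0
x = 17 or x = −5, giving (17, 11) and (−5, 5).

(−5, 5) and (17, 11)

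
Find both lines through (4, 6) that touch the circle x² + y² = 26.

Write the tangent as mx − y + (6 − m·(4)) = 0 and set its distance from the centre to √26:
(−4m − (−6))² = 26(m² + 1)
5m² + 24m − 5 = 0, so m = 1/5 or m = −5.
With m = 1/5: x − 5y = −26. With m = −5: 5x + y = 26.

x − 5y = −26 and 5x + y = 26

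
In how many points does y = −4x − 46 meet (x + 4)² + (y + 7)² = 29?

0

Centre (−4, −7), r² = 29. Distance² from centre to line = (23)²/17 = 529/17.
Since d² > r², the line lies outside the circle.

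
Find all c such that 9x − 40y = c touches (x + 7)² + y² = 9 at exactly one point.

c = −186 or c = 60

For a tangent, require d(centre, line) = r = 3.
|9·(−7) − 40·0 − c| / √1681 = 3
|c − (−63)| = 3·41, so c = 60 or c = −186.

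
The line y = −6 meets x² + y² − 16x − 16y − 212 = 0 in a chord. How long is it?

Centre (8, 8), r² = 340. Perpendicular distance d from centre to line = |14| / √1 = 14.
Chord = 2√(r² − d²) = 2·√(144) = 24.

24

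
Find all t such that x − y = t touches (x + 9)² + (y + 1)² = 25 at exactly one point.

Tangency holds when the distance from the centre (−9, −1) to the line equals the radius 5:
|1·(−9) − 1·(−1) − t| / √2 = 5
|t − (−8)| = 5√2.

t = −8 ± 5√2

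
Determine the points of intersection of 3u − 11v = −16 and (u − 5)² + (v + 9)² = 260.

(−9, −1) and (13, 5)

From the line, v = (16 + 3u)/11. Substituting:
130u² − 520u − 15210 = 0  ⟹  u² − 4u − 117 = 0
u = 13 or u = −9, giving (13, 5) and (−9, −1).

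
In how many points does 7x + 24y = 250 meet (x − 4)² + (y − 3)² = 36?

1

Substituting the line into the circle gives 625x² − 7100x + 20164 = 0.
Discriminant = (−7100)² − 4·625·(20164) = 0.
A repeated root: the line is tangent.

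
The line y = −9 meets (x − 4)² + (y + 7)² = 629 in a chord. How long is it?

50

The distance from (4, −7) to the line is 2, and r² = 629.
Half the chord is √(r² − d²) = √(625), so the full chord is 50.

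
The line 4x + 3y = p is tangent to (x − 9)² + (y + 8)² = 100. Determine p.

p = −38 or p = 62

Tangency holds when the distance from the centre (9, −8) to the line equals the radius 10:
|4·9 + 3·(−8) − p| / √25 = 10
|p − (12)| = 10·5, so p = 62 or p = −38.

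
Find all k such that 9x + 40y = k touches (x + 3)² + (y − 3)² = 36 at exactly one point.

For a tangent, require d(centre, line) = r = 6.
|9·(−3) + 40·3 − k| / √1681 = 6
|k − (93)| = 6·41, so k = 339 or k = −153.

k = −153 or k = 339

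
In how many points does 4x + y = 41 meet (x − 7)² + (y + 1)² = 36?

Substituting the line into the circle gives 17x² − 350x + 1777 = 0.
Δ = 122500 − 120836 = 1664.
Two real roots: the line is a secant.

2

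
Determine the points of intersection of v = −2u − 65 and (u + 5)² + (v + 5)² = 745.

Substitute v = −2u − 65:
5u² + 250u + 2880 = 0  ⟹  u² + 50u + 576 = 0
u = −18 or u = −32, giving (−18, −29) and (−32, −1).

(−32, −1) and (−18, −29)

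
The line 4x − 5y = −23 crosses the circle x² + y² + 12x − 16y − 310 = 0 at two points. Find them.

Express y = (23 + 4x)/5 and substitute into the circle:
41x² + 164x − 9061 = 0  ⟹  x² + 4x − 221 = 0
x = 13 or x = −17, giving (13, 15) and (−17, −9).

(−17, −9) and (13, 15)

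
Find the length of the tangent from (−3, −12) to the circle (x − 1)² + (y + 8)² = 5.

3√3

With centre O = (1, −8), |OP|² = 32 and r² = 5.
The tangent meets the radius at right angles, so tangent² = |PO|² − r² = 32 − 5 = 27.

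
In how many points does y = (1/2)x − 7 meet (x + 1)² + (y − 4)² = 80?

0

Centre (−1, 4), r² = 80. Distance² from centre to line = (−23)²/5 = 529/5.
Since d² > r², the line lies outside the circle.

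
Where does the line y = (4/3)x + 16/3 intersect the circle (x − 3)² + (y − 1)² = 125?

(−7, −4) and (5, 12)

Substitute y = (16 + 4x)/3:
25x² + 50x − 875 = 0  ⟹  x² + 2x − 35 = 0
x = 5 or x = −7, giving (5, 12) and (−7, −4).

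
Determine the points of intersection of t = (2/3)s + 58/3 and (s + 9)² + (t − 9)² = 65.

Express t = (58 + 2s)/3 and substitute into the circle:
13s² + 286s + 1105 = 0  ⟹  s² + 22s + 85 = 0
s = −5 or s = −17, giving (−5, 16) and (−17, 8).

(−17, 8) and (−5, 16)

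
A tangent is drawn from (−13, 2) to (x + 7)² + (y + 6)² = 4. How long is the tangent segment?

4√6

With centre O = (−7, −6), |OP|² = 100 and r² = 4.
The tangent meets the radius at right angles, so tangent² = |PO|² − r² = 100 − 4 = 96.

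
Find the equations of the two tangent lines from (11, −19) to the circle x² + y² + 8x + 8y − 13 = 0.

Let a tangent through (11, −19) have slope m. Its distance from (−4, −4) must equal 3√5:
[m·(−15) − (15)]² = 45(m² + 1)
2m² + 5m + 2 = 0, so m = −2 or m = −1/2.
Through (11, −19) these give 2x + y = 3 and x + 2y = −27.

2x + y = 3 and x + 2y = −27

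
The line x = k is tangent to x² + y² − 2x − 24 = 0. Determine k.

The line touches the circle iff its distance from (1, 0) is 5:
|1·1 + 0·0 − k| / √1 = 5
|k − (1)| = 5, so k = 6 or k = −4.

k = −4 or k = 6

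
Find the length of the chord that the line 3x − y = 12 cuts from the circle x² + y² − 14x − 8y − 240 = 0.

From the line, y = 3x − 12. Substituting:
10x² − 110x = 0  ⟹  x² − 11x = 0
x = 11 or x = 0, giving (11, 21) and (0, −12).
Chord length = distance between (11, 21) and (0, −12) = √1210 = 11√10.

11√10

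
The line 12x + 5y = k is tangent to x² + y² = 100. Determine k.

k = −130 or k = 130

The line touches the circle iff its distance from (0, 0) is 10:
|12·0 + 5·0 − k| / √169 = 10
|k| = 10·13, so k = 130 or k = −130.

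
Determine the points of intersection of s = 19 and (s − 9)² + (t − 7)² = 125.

The line gives s = 19. Substituting into the circle:
t² − 14t + 24 = 0
t = 12 or t = 2, giving (19, 12) and (19, 2).

(19, 2) and (19, 12)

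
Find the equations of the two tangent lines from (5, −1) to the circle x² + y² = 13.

A line y − (−1) = m(x − (5)) is tangent when its distance from (0, 0) is √13:
(−5m − (1))² = 13(m² + 1)
6m² + 5m − 6 = 0, so m = −3/2 or m = 2/3.
Through (5, −1) these give 3x + 2y = 13 and 2x − 3y = 13.

3x + 2y = 13 and 2x − 3y = 13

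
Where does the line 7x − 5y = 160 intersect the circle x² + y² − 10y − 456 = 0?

Express y = (−160 + 7x)/5 and substitute into the circle:
74x² − 2590x + 22200 = 0  ⟹  x² − 35x + 300 = 0
x = 20 or x = 15, giving (20, −4) and (15, −11).

(15, −11) and (20, −4)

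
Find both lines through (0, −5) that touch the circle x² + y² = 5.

A line y − (−5) = m(x − (0)) is tangent when its distance from (0, 0) is √5:
(0m − (5))² = 5(m² + 1)
m² − 4 = 0, so m = −2 or m = 2.
Through (0, −5) these give 2x + y = −5 and 2x − y = 5.

2x + y = −5 and 2x − y = 5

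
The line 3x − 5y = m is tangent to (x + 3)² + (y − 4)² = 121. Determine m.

m = −29 ± 11√34

Tangency holds when the distance from the centre (−3, 4) to the line equals the radius 11:
|3·(−3) − 5·4 − m| / √34 = 11
|m − (−29)| = 11√34.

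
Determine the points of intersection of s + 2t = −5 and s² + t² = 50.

(−7, 1) and (5, −5)

From the line, t = (−5 − s)/2. Substituting:
5s² + 10s − 175 = 0  ⟹  s² + 2s − 35 = 0
s = 5 or s = −7, giving (5, −5) and (−7, 1).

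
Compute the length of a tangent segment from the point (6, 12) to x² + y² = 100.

With centre O = (0, 0), |OP|² = 180 and r² = 100.
Power of the point: PT² = |PO|² − r² = 80, so PT = 4√5.

4√5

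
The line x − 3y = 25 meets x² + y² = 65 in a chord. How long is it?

The distance from (0, 0) to the line is 25/√10, and r² = 65.
Half the chord is √(r² − d²) = √(5/2), so the full chord is √10.

√10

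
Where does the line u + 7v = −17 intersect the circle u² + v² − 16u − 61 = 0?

Substitute v = (−17 − u)/7:
50u² − 750u − 2700 = 0  ⟹  u² − 15u − 54 = 0
u = 18 or u = −3, giving (18, −5) and (−3, −2).

(−3, −2) and (18, −5)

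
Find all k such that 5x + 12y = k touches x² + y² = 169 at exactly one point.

k = −169 or k = 169

For a tangent, require d(centre, line) = r = 13.
|5·0 + 12·0 − k| / √169 = 13
|k| = 13·13, so k = 169 or k = −169.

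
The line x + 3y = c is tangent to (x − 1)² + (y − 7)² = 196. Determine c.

c = 22 ± 14√10

For a tangent, require d(centre, line) = r = 14.
|1·1 + 3·7 − c| / √10 = 14
|c − (22)| = 14√10.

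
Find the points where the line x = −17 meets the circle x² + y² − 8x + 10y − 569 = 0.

The line gives x = −17. Substituting into the circle:
y² + 10y − 144 = 0
y = 8 or y = −18, giving (−17, 8) and (−17, −18).

(−17, −18) and (−17, 8)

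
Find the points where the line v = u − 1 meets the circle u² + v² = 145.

Substitute v = u − 1:
2u² − 2u − 144 = 0  ⟹  u² − u − 72 = 0
u = 9 or u = −8, giving (9, 8) and (−8, −9).

(−8, −9) and (9, 8)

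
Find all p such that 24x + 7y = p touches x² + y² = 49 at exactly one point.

p = −175 or p = 175

The line touches the circle iff its distance from (0, 0) is 7:
|24·0 + 7·0 − p| / √625 = 7
|p| = 7·25, so p = 175 or p = −175.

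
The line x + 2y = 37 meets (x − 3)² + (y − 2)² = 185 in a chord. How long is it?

Substitute y = (37 − x)/2:
5x² − 90x + 385 = 0  ⟹  x² − 18x + 77 = 0
x = 11 or x = 7, giving (11, 13) and (7, 15).
Chord length = distance between (11, 13) and (7, 15) = √20 = 2√5.

2√5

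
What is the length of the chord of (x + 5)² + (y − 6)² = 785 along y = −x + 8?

Express y = −x + 8 and substitute into the circle:
2x² + 6x − 756 = 0  ⟹  x² + 3x − 378 = 0
x = 18 or x = −21, giving (18, −10) and (−21, 29).
|(18, −10) − (−21, 29)| = √((39)² + (−39)²) = 39√2.

39√2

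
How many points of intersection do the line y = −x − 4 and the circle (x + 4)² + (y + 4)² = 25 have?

Substituting the line into the circle gives 2x² + 8x − 9 = 0.
Discriminant = (8)² − 4·2·(−9) = 136 > 0.
Two real roots: the line is a secant.

2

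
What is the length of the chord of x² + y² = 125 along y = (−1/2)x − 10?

Substitute y = (−20 − x)/2:
5x² + 40x − 100 = 0  ⟹  x² + 8x − 20 = 0
x = 2 or x = −10, giving (2, −11) and (−10, −5).
Chord length = distance between (2, −11) and (−10, −5) = √180 = 6√5.

6√5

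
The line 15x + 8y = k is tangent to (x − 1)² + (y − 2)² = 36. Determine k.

Tangency holds when the distance from the centre (1, 2) to the line equals the radius 6:
|15·1 + 8·2 − k| / √289 = 6
|k − (31)| = 6·17, so k = 133 or k = −71.

k = −71 or k = 133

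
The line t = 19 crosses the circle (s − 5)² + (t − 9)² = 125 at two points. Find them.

Express t = 19 and substitute into the circle:
s² − 10s = 0
s = 10 or s = 0, giving (10, 19) and (0, 19).

(0, 19) and (10, 19)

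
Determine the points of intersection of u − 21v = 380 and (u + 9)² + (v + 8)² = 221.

(−19, −19) and (2, −18)

Express v = (−380 + u)/21 and substitute into the circle:
442u² + 7514u − 16796 = 0  ⟹  u² + 17u − 38 = 0
u = 2 or u = −19, giving (2, −18) and (−19, −19).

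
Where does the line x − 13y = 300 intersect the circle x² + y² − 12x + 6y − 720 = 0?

(−12, −24) and (27, −21)

Express y = (−300 + x)/13 and substitute into the circle:
170x² − 2550x − 55080 = 0  ⟹  x² − 15x − 324 = 0
x = 27 or x = −12, giving (27, −21) and (−12, −24).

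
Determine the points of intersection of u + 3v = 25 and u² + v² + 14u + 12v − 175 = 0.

(−5, 10) and (1, 8)

Substitute v = (25 − u)/3:
10u² + 40u − 50 = 0  ⟹  u² + 4u − 5 = 0
u = 1 or u = −5, giving (1, 8) and (−5, 10).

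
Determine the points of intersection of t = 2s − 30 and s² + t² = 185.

(11, −8) and (13, −4)

Substitute t = 2s − 30:
5s² − 120s + 715 = 0  ⟹  s² − 24s + 143 = 0
s = 13 or s = 11, giving (13, −4) and (11, −8).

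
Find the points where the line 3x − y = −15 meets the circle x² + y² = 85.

(−7, −6) and (−2, 9)

From the line, y = 3x + 15. Substituting:
10x² + 90x + 140 = 0  ⟹  x² + 9x + 14 = 0
x = −2 or x = −7, giving (−2, 9) and (−7, −6).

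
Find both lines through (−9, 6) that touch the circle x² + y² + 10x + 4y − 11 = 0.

A line y − (6) = m(x − (−9)) is tangent when its distance from (−5, −2) is 2√10:
[m·(4) − (−8)]² = 40(m² + 1)
3m² − 8m − 3 = 0, so m = −1/3 or m = 3.
Through (−9, 6) these give x + 3y = 9 and 3x − y = −33.

x + 3y = 9 and 3x − y = −33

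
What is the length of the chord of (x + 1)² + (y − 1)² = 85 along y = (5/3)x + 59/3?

Centre (−1, 1), r² = 85. Perpendicular distance d from centre to line = |51| / √34 = 51/√34.
Chord = 2√(r² − d²) = 2·√(17/2) = √34.

√34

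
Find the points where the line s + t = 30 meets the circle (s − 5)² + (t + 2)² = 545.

From the line, t = −s + 30. Substituting:
2s² − 74s + 504 = 0  ⟹  s² − 37s + 252 = 0
s = 28 or s = 9, giving (28, 2) and (9, 21).

(9, 21) and (28, 2)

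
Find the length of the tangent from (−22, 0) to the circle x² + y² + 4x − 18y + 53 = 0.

With centre O = (−2, 9), |OP|² = 481 and r² = 32.
By the tangent–radius right angle, tangent length = √(|PO|² − r²) = √449.

√449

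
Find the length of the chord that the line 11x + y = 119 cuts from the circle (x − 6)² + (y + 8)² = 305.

Substitute y = −11x + 119:
122x² − 2806x + 15860 = 0  ⟹  x² − 23x + 130 = 0
x = 13 or x = 10, giving (13, −24) and (10, 9).
|(13, −24) − (10, 9)| = √((3)² + (−33)²) = 3√122.

3√122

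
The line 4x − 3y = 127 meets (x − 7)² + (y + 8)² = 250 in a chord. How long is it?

The distance from (7, −8) to the line is 75/√25, and r² = 250.
Half the chord is √(r² − d²) = √(25), so the full chord is 10.

10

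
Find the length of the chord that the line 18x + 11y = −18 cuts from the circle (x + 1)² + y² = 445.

Express y = (−18 − 18x)/11 and substitute into the circle:
445x² + 890x − 53400 = 0  ⟹  x² + 2x − 120 = 0
x = 10 or x = −12, giving (10, −18) and (−12, 18).
Chord length = distance between (10, −18) and (−12, 18) = √1780 = 2√445.

2√445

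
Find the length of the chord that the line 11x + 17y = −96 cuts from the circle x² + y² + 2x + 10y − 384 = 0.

2√410

Substitute y = (−96 − 11x)/17:
410x² + 820x − 118080 = 0  ⟹  x² + 2x − 288 = 0
x = 16 or x = −18, giving (16, −16) and (−18, 6).
Chord length = distance between (16, −16) and (−18, 6) = √1640 = 2√410.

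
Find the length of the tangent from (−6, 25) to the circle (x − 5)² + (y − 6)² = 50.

12√3

With centre O = (5, 6), |OP|² = 482 and r² = 50.
The tangent meets the radius at right angles, so tangent² = |PO|² − r² = 482 − 50 = 432.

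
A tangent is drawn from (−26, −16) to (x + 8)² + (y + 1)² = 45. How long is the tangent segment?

6√14

Centre (−8, −1), r² = 45. |PO|² = (−18)² + (−15)² = 549.
The tangent meets the radius at right angles, so tangent² = |PO|² − r² = 549 − 45 = 504.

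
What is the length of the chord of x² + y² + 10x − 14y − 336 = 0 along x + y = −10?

26√2

The distance from (−5, 7) to the line is 12/√2, and r² = 410.
Half the chord is √(r² − d²) = √(338), so the full chord is 26√2.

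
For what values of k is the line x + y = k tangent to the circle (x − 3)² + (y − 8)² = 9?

k = 11 ± 3√2

Tangency holds when the distance from the centre (3, 8) to the line equals the radius 3:
|1·3 + 1·8 − k| / √2 = 3
|k − (11)| = 3√2.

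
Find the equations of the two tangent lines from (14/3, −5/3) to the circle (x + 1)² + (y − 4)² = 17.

x + 4y = −2 and 4x + y = 17

Let a tangent through (14/3, −5/3) have slope m. Its distance from (−1, 4) must equal √17:
(−17/3m − (17/3))² = 17(m² + 1)
4m² + 17m + 4 = 0, so m = −1/4 or m = −4.
With m = −1/4: x + 4y = −2. With m = −4: 4x + y = 17.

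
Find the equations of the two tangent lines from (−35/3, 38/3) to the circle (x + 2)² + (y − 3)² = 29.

Write the tangent as mx − y + (38/3 − m·(−35/3)) = 0 and set its distance from the centre to √29:
(29/3m − (−29/3))² = 29(m² + 1)
10m² + 29m + 10 = 0, so m = −2/5 or m = −5/2.
With m = −2/5: 2x + 5y = 40. With m = −5/2: 5x + 2y = −33.

2x + 5y = 40 and 5x + 2y = −33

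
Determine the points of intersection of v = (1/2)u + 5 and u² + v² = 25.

(−4, 3) and (0, 5)

Express v = (10 + u)/2 and substitute into the circle:
5u² + 20u = 0  ⟹  u² + 4u = 0
u = 0 or u = −4, giving (0, 5) and (−4, 3).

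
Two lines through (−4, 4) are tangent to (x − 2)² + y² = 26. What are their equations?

Write the tangent as mx − y + (4 − m·(−4)) = 0 and set its distance from the centre to √26:
[m·(6) − (−4)]² = 26(m² + 1)
5m² + 24m − 5 = 0, so m = −5 or m = 1/5.
Through (−4, 4) these give 5x + y = −16 and x − 5y = −24.

5x + y = −16 and x − 5y = −24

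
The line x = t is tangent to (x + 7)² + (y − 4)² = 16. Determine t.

t = −11 or t = −3

Tangency holds when the distance from the centre (−7, 4) to the line equals the radius 4:
|1·(−7) + 0·4 − t| / √1 = 4
|t − (−7)| = 4, so t = −3 or t = −11.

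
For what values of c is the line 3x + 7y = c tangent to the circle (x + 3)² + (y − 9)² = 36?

Tangency holds when the distance from the centre (−3, 9) to the line equals the radius 6:
|3·(−3) + 7·9 − c| / √58 = 6
|c − (54)| = 6√58.

c = 54 ± 6√58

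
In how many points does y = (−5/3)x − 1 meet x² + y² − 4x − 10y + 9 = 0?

Substituting the line into the circle gives 34x² + 144x + 180 = 0.
Δ = 20736 − 24480 = −3744.
No real roots: the line does not meet the circle.

0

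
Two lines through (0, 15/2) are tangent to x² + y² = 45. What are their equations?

Write the tangent as mx − y + (15/2 − m·(0)) = 0 and set its distance from the centre to 3√5:
(0m − (−15/2))² = 45(m² + 1)
4m² − 1 = 0, so m = −1/2 or m = 1/2.
With m = −1/2: x + 2y = 15. With m = 1/2: x − 2y = −15.

x + 2y = 15 and x − 2y = −15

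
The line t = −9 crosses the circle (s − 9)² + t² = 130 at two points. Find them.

(2, −9) and (16, −9)

Express t = −9 and substitute into the circle:
s² − 18s + 32 = 0
s = 16 or s = 2, giving (16, −9) and (2, −9).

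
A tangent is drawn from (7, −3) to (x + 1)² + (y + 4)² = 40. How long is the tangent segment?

With centre O = (−1, −4), |OP|² = 65 and r² = 40.
The tangent meets the radius at right angles, so tangent² = |PO|² − r² = 65 − 40 = 25.

5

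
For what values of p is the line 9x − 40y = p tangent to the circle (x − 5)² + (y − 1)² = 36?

p = −241 or p = 251

The line touches the circle iff its distance from (5, 1) is 6:
|9·5 − 40·1 − p| / √1681 = 6
|p − (5)| = 6·41, so p = 251 or p = −241.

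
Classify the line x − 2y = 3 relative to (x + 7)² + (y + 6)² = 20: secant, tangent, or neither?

Substituting the line into the circle gives 5x² + 74x + 197 = 0.
Δ = 5476 − 3940 = 1536.
Two real roots: the line is a secant.

secant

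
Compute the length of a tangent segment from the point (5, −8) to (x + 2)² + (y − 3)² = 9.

The centre is (−2, 3) and r = 3. The square of the distance from P to the centre is 49 + 121 = 170.
The tangent meets the radius at right angles, so tangent² = |PO|² − r² = 170 − 9 = 161.

√161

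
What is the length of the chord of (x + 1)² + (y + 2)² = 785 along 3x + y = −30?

Centre (−1, −2), r² = 785. Perpendicular distance d from centre to line = |25| / √10 = 25/√10.
Half the chord is √(r² − d²) = √(1445/2), so the full chord is 17√10.

17√10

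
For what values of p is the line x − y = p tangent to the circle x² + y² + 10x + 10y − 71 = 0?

For a tangent, require d(centre, line) = r = 11.
|1·(−5) − 1·(−5) − p| / √2 = 11
|p| = 11√2.

p = ±11√2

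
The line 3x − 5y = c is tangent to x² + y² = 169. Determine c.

For a tangent, require d(centre, line) = r = 13.
|3·0 − 5·0 − c| / √34 = 13
|c| = 13√34.

c = ±13√34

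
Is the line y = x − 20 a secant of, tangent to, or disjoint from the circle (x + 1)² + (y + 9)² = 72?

tangent

Substituting the line into the circle gives 2x² − 20x + 50 = 0.
Δ = 400 − 400 = 0.
A repeated root: the line is tangent.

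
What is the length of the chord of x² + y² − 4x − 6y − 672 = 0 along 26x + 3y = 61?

Express y = (61 − 26x)/3 and substitute into the circle:
685x² − 2740x − 3425 = 0  ⟹  x² − 4x − 5 = 0
x = 5 or x = −1, giving (5, −23) and (−1, 29).
|(5, −23) − (−1, 29)| = √((6)² + (−52)²) = 2√685.

2√685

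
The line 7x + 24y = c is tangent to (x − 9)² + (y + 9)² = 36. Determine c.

The line touches the circle iff its distance from (9, −9) is 6:
|7·9 + 24·(−9) − c| / √625 = 6
|c − (−153)| = 6·25, so c = −3 or c = −303.

c = −303 or c = −3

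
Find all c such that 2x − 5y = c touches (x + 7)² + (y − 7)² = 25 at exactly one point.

c = −49 ± 5√29

Tangency holds when the distance from the centre (−7, 7) to the line equals the radius 5:
|2·(−7) − 5·7 − c| / √29 = 5
|c − (−49)| = 5√29.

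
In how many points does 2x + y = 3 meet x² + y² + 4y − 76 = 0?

d² = (2·0 + 1·(−2) − (3))²/5 = 5; r² = 80.
Since d² < r², the line cuts the circle twice.

2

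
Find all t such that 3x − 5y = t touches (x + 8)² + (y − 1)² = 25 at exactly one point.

For a tangent, require d(centre, line) = r = 5.
|3·(−8) − 5·1 − t| / √34 = 5
|t − (−29)| = 5√34.

t = −29 ± 5√34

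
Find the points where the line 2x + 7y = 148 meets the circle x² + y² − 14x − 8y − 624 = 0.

From the line, y = (148 − 2x)/7. Substituting:
53x² − 1166x − 16960 = 0  ⟹  x² − 22x − 320 = 0
x = 32 or x = −10, giving (32, 12) and (−10, 24).

(−10, 24) and (32, 12)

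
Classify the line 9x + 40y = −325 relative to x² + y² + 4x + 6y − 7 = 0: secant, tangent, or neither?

Substituting the line into the circle gives 1681x² + 10090x + 16425 = 0.
Discriminant = (10090)² − 4·1681·(16425) = −8633600 < 0.
No real roots: the line does not meet the circle.

neither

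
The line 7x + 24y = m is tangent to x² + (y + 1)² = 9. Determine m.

The line touches the circle iff its distance from (0, −1) is 3:
|7·0 + 24·(−1) − m| / √625 = 3
|m − (−24)| = 3·25, so m = 51 or m = −99.

m = −99 or m = 51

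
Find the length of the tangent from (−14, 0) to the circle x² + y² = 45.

√151

The centre is (0, 0) and r = 3√5. The square of the distance from P to the centre is 196 + 0 = 196.
By the tangent–radius right angle, tangent length = √(|PO|² − r²) = √151.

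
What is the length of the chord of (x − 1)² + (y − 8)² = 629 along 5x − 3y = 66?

7√34

The distance from (1, 8) to the line is 85/√34, and r² = 629.
Chord = 2√(r² − d²) = 2·√(833/2) = 7√34.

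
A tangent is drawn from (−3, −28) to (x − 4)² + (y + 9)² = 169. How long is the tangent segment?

With centre O = (4, −9), |OP|² = 410 and r² = 169.
Power of the point: PT² = |PO|² − r² = 241, so PT = √241.

√241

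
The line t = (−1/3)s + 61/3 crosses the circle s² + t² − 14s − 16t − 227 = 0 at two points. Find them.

(−5, 22) and (25, 12)

Express t = (61 − s)/3 and substitute into the circle:
10s² − 200s − 1250 = 0  ⟹  s² − 20s − 125 = 0
s = 25 or s = −5, giving (25, 12) and (−5, 22).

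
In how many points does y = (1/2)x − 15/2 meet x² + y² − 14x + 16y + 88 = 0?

2

Substituting the line into the circle gives 5x² − 54x + 97 = 0.
Discriminant = (−54)² − 4·5·(97) = 976 > 0.
Two real roots: the line is a secant.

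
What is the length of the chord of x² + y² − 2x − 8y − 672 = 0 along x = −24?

16

The line gives x = −24. Substituting into the circle:
y² − 8y − 48 = 0
y = 12 or y = −4, giving (−24, 12) and (−24, −4).
|(−24, 12) − (−24, −4)| = √((0)² + (16)²) = 16.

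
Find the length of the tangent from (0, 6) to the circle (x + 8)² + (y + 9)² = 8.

√281

With centre O = (−8, −9), |OP|² = 289 and r² = 8.
The tangent meets the radius at right angles, so tangent² = |PO|² − r² = 289 − 8 = 281.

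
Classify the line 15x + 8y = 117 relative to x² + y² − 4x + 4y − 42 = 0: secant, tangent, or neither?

secant

Centre (2, −2), r² = 50. Distance² from centre to line = (−103)²/289 = 10609/289.
Since d² < r², the line cuts the circle twice.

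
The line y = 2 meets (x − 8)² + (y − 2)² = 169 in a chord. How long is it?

Centre (8, 2), r² = 169. Perpendicular distance d from centre to line = |0| / √1 = 0.
Chord = 2√(r² − d²) = 2·√(169) = 26.

26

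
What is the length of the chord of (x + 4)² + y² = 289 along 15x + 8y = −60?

34

Substitute y = (−60 − 15x)/8:
289x² + 2312x − 13872 = 0  ⟹  x² + 8x − 48 = 0
x = 4 or x = −12, giving (4, −15) and (−12, 15).
|(4, −15) − (−12, 15)| = √((16)² + (−30)²) = 34.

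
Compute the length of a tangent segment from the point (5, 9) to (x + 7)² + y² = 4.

The centre is (−7, 0) and r = 2. The square of the distance from P to the centre is 144 + 81 = 225.
By the tangent–radius right angle, tangent length = √(|PO|² − r²) = √221.

√221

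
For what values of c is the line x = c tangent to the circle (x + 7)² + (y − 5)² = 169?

For a tangent, require d(centre, line) = r = 13.
|1·(−7) + 0·5 − c| / √1 = 13
|c − (−7)| = 13, so c = 6 or c = −20.

c = −20 or c = 6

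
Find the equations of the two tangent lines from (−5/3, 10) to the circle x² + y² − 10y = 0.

3x − 4y = −45 and y = 10

Write the tangent as mx − y + (10 − m·(−5/3)) = 0 and set its distance from the centre to 5:
[m·(5/3) − (−5)]² = 25(m² + 1)
4m² − 3m = 0, so m = 3/4 or m = 0.
Through (−5/3, 10) these give 3x − 4y = −45 and y = 10.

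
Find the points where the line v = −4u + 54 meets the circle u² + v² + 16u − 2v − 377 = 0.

Substitute v = −4u + 54:
17u² − 408u + 2431 = 0  ⟹  u² − 24u + 143 = 0
u = 13 or u = 11, giving (13, 2) and (11, 10).

(11, 10) and (13, 2)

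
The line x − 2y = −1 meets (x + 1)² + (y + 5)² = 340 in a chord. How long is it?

From the line, y = (1 + x)/2. Substituting:
5x² + 30x − 1235 = 0  ⟹  x² + 6x − 247 = 0
x = 13 or x = −19, giving (13, 7) and (−19, −9).
Chord length = distance between (13, 7) and (−19, −9) = √1280 = 16√5.

16√5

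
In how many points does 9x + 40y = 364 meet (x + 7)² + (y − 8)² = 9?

Substituting the line into the circle gives 1681x² + 21608x + 65936 = 0.
Δ = 466905664 − 443353664 = 23552000.
Two real roots: the line is a secant.

2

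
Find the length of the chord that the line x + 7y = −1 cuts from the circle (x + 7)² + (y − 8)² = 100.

Centre (−7, 8), r² = 100. Perpendicular distance d from centre to line = |50| / √50 = 50/√50.
Half the chord is √(r² − d²) = √(50), so the full chord is 10√2.

10√2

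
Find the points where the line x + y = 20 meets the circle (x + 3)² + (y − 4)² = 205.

(3, 17) and (10, 10)

From the line, y = −x + 20. Substituting:
2x² − 26x + 60 = 0  ⟹  x² − 13x + 30 = 0
x = 10 or x = 3, giving (10, 10) and (3, 17).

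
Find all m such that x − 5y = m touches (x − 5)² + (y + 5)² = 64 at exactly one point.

The line touches the circle iff its distance from (5, −5) is 8:
|1·5 − 5·(−5) − m| / √26 = 8
|m − (30)| = 8√26.

m = 30 ± 8√26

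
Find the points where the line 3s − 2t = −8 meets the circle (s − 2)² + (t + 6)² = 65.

(−6, −5) and (−2, 1)

Express t = (8 + 3s)/2 and substitute into the circle:
13s² + 104s + 156 = 0  ⟹  s² + 8s + 12 = 0
s = −2 or s = −6, giving (−2, 1) and (−6, −5).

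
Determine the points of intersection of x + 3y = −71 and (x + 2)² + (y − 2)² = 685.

(−20, −17) and (1, −24)

From the line, y = (−71 − x)/3. Substituting:
10x² + 190x − 200 = 0  ⟹  x² + 19x − 20 = 0
x = 1 or x = −20, giving (1, −24) and (−20, −17).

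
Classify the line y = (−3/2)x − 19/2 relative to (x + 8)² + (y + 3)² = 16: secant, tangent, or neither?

Substituting the line into the circle gives 13x² + 142x + 361 = 0.
Δ = 20164 − 18772 = 1392.
Two real roots: the line is a secant.

secant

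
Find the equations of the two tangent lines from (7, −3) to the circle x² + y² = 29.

Let a tangent through (7, −3) have slope m. Its distance from (0, 0) must equal √29:
(−7m − (3))² = 29(m² + 1)
10m² + 21m − 10 = 0, so m = −5/2 or m = 2/5.
Through (7, −3) these give 5x + 2y = 29 and 2x − 5y = 29.

5x + 2y = 29 and 2x − 5y = 29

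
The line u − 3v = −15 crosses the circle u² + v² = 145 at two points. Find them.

Substitute v = (15 + u)/3:
10u² + 30u − 1080 = 0  ⟹  u² + 3u − 108 = 0
u = 9 or u = −12, giving (9, 8) and (−12, 1).

(−12, 1) and (9, 8)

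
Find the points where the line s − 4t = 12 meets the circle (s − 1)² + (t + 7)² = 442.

Express t = (−12 + s)/4 and substitute into the circle:
17s² − 6800 = 0  ⟹  s² − 400 = 0
s = 20 or s = −20, giving (20, 2) and (−20, −8).

(−20, −8) and (20, 2)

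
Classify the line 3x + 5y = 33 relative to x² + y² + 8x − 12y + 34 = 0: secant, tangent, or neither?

secant

d² = (3·(−4) + 5·6 − (33))²/34 = 225/34; r² = 18.
Since d² < r², the line cuts the circle twice.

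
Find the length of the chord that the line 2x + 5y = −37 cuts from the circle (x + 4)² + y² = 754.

From the line, y = (−37 − 2x)/5. Substituting:
29x² + 348x − 17081 = 0  ⟹  x² + 12x − 589 = 0
x = 19 or x = −31, giving (19, −15) and (−31, 5).
|(19, −15) − (−31, 5)| = √((50)² + (−20)²) = 10√29.

10√29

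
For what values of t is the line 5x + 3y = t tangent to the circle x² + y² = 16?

t = ±4√34

Tangency holds when the distance from the centre (0, 0) to the line equals the radius 4:
|5·0 + 3·0 − t| / √34 = 4
|t| = 4√34.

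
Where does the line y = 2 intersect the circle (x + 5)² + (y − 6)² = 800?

(−33, 2) and (23, 2)

Substitute y = 2:
x² + 10x − 759 = 0
x = 23 or x = −33, giving (23, 2) and (−33, 2).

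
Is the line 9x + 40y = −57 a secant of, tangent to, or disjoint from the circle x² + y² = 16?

d² = (9·0 + 40·0 − (−57))²/1681 = 3249/1681; r² = 16.
Since d² < r², the line cuts the circle twice.

secant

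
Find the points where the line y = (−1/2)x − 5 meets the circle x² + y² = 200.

From the line, y = (−10 − x)/2. Substituting:
5x² + 20x − 700 = 0  ⟹  x² + 4x − 140 = 0
x = 10 or x = −14, giving (10, −10) and (−14, 2).

(−14, 2) and (10, −10)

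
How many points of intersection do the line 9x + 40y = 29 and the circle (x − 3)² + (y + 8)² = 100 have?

Centre (3, −8), r² = 100. Distance² from centre to line = (−322)²/1681 = 103684/1681.
Since d² < r², the line cuts the circle twice.

2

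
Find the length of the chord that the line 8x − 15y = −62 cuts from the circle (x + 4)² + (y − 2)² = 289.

The distance from (−4, 2) to the line is 0/√289, and r² = 289.
Chord = 2√(r² − d²) = 2·√(289) = 34.

34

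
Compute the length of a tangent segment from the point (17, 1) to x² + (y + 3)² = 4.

√301

The centre is (0, −3) and r = 2. The square of the distance from P to the centre is 289 + 16 = 305.
Power of the point: PT² = |PO|² − r² = 301, so PT = √301.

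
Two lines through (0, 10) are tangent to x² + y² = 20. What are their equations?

2x − y = −10 and 2x + y = 10

A line y − (10) = m(x − (0)) is tangent when its distance from (0, 0) is 2√5:
(0m − (−10))² = 20(m² + 1)
m² − 4 = 0, so m = 2 or m = −2.
With m = 2: 2x − y = −10. With m = −2: 2x + y = 10.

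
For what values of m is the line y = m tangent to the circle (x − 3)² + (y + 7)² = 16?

Tangency holds when the distance from the centre (3, −7) to the line equals the radius 4:
|0·3 + 1·(−7) − m| / √1 = 4
|m − (−7)| = 4, so m = −3 or m = −11.

m = −11 or m = −3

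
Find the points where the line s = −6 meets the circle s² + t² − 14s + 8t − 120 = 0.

(−6, −8) and (−6, 0)

The line gives s = −6. Substituting into the circle:
t² + 8t = 0
t = 0 or t = −8, giving (−6, 0) and (−6, −8).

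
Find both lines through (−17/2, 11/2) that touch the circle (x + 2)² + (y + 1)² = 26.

x + 5y = 19 and 5x + y = −37

Write the tangent as mx − y + (11/2 − m·(−17/2)) = 0 and set its distance from the centre to √26:
[m·(13/2) − (−13/2)]² = 26(m² + 1)
5m² + 26m + 5 = 0, so m = −1/5 or m = −5.
Through (−17/2, 11/2) these give x + 5y = 19 and 5x + y = −37.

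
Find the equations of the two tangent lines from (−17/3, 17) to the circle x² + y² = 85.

A line y − (17) = m(x − (−17/3)) is tangent when its distance from (0, 0) is √85:
[m·(17/3) − (−17)]² = 85(m² + 1)
14m² − 51m − 54 = 0, so m = 9/2 or m = −6/7.
With m = 9/2: 9x − 2y = −85. With m = −6/7: 6x + 7y = 85.

9x − 2y = −85 and 6x + 7y = 85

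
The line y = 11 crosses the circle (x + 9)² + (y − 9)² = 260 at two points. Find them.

From the line, y = 11. Substituting:
x² + 18x − 175 = 0
x = 7 or x = −25, giving (7, 11) and (−25, 11).

(−25, 11) and (7, 11)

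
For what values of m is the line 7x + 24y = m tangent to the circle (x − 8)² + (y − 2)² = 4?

For a tangent, require d(centre, line) = r = 2.
|7·8 + 24·2 − m| / √625 = 2
|m − (104)| = 2·25, so m = 154 or m = 54.

m = 54 or m = 154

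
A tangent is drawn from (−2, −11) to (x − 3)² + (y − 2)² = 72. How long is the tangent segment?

√122

Centre (3, 2), r² = 72. |PO|² = (−5)² + (−13)² = 194.
Power of the point: PT² = |PO|² − r² = 122, so PT = √122.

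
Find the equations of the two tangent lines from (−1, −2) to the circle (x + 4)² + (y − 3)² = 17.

4x − y = −2 and x + 4y = −9

Let a tangent through (−1, −2) have slope m. Its distance from (−4, 3) must equal √17:
[m·(−3) − (5)]² = 17(m² + 1)
4m² − 15m − 4 = 0, so m = 4 or m = −1/4.
Through (−1, −2) these give 4x − y = −2 and x + 4y = −9.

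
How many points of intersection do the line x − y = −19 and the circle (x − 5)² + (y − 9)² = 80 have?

Centre (5, 9), r² = 80. Distance² from centre to line = (15)²/2 = 225/2.
Since d² > r², the line lies outside the circle.

0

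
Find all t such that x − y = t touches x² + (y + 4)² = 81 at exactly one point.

t = 4 ± 9√2

For a tangent, require d(centre, line) = r = 9.
|1·0 − 1·(−4) − t| / √2 = 9
|t − (4)| = 9√2.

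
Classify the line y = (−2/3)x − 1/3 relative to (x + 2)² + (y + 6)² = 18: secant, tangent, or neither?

Centre (−2, −6), r² = 18. Distance² from centre to line = (−21)²/13 = 441/13.
Since d² > r², the line lies outside the circle.

neither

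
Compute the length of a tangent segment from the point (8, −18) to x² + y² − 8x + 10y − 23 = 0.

With centre O = (4, −5), |OP|² = 185 and r² = 64.
By the tangent–radius right angle, tangent length = √(|PO|² − r²) = √121 = 11.

11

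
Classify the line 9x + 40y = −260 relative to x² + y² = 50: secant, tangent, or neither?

Substituting the line into the circle gives 1681x² + 4680x − 12400 = 0.
Δ = 21902400 − (−83377600) = 105280000.
Two real roots: the line is a secant.

secant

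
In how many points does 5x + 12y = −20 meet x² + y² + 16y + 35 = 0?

Substituting the line into the circle gives 169x² − 760x + 1600 = 0.
Δ = 577600 − 1081600 = −504000.
No real roots: the line does not meet the circle.

0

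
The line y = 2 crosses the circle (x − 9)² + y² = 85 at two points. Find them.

Express y = 2 and substitute into the circle:
x² − 18x = 0
x = 18 or x = 0, giving (18, 2) and (0, 2).

(0, 2) and (18, 2)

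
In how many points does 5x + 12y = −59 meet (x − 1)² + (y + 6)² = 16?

2

Substituting the line into the circle gives 169x² − 418x − 1991 = 0.
Δ = 174724 − (−1345916) = 1520640.
Two real roots: the line is a secant.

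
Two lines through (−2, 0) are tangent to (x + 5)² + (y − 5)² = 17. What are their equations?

Let a tangent through (−2, 0) have slope m. Its distance from (−5, 5) must equal √17:
(−3m − (5))² = 17(m² + 1)
4m² − 15m − 4 = 0, so m = 4 or m = −1/4.
With m = 4: 4x − y = −8. With m = −1/4: x + 4y = −2.

4x − y = −8 and x + 4y = −2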